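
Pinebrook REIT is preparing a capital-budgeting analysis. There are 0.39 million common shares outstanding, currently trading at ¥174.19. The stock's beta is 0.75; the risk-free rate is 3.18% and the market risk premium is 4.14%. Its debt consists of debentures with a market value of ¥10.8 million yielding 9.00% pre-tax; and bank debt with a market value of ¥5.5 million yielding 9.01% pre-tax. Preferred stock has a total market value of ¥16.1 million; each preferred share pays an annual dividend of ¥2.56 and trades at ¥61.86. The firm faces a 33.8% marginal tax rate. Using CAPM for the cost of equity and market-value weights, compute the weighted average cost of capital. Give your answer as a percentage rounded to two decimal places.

Cost of equity via CAPM: Re = 3.18% + 0.75 × 4.14% = 6.2850%.
Cost of preferred: Rp = 2.56 / 61.86 = 4.1384%.
Market value of equity E = 174.19 × 0.39m = 67.9341m.
Total capital V = 67.9341 + 16.1 + 10.8 + 5.5 = 100.3341.
Equity: weight = 67.9341/100.3341 = 0.6771; cost = 6.285%.
Preferred: weight = 16.1/100.3341 = 0.1605; cost = 4.1384%.
Debentures: weight = 10.8/100.3341 = 0.1076; after-tax cost = 9% × (1 − 33.8%) = 5.9580%.
Bank debt: weight = 5.5/100.3341 = 0.0548; after-tax cost = 9.01% × (1 − 33.8%) = 5.9646%.
WACC = 0.6771 × 6.2850% + 0.1605 × 4.1384% + 0.1076 × 5.9580% + 0.0548 × 5.9646% = 5.8878%.

5.89%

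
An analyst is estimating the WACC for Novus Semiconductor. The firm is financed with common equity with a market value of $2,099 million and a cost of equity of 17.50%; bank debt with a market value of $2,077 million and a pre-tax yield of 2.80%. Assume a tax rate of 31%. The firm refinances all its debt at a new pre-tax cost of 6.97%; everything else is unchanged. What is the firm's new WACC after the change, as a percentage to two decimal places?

After the change:
Total capital V = 2099 + 2077 = 4176.
Equity: weight = 2099/4176 = 0.5026; cost = 17.5%.
Bank debt: weight = 2077/4176 = 0.4974; after-tax cost = 6.97% × (1 − 31%) = 4.8093%.
WACC = 0.5026 × 17.5000% + 0.4974 × 4.8093% = 11.1881%.

11.19%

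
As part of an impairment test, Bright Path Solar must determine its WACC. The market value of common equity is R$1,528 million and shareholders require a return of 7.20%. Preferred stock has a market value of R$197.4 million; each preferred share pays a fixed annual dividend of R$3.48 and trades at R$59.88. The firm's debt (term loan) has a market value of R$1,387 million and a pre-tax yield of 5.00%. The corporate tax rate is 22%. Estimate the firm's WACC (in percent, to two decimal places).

5.64%

Cost of preferred: Rp = 3.48 / 59.88 = 5.8116%.
Total capital V = 1528 + 197.4 + 1387 = 3112.4.
Equity: weight = 1528/3112.4 = 0.4909; cost = 7.2%.
Preferred: weight = 197.4/3112.4 = 0.0634; cost = 5.8116%.
Term loan: weight = 1387/3112.4 = 0.4456; after-tax cost = 5% × (1 − 22%) = 3.9000%.
WACC = 0.4909 × 7.2000% + 0.0634 × 5.8116% + 0.4456 × 3.9000% = 5.6413%.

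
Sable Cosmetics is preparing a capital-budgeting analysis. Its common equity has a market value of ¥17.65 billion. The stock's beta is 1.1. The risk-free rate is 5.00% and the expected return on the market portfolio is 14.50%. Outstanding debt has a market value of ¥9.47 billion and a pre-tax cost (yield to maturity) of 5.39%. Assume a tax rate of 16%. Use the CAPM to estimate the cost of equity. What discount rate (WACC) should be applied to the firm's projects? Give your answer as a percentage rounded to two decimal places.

11.64%

Market risk premium = 14.5% − 5.0% = 9.5%.
Cost of equity via CAPM: Re = 5.0% + 1.1 × 9.5% = 15.4500%.
Total capital V = 17.65 + 9.47 = 27.12.
Equity: weight = 17.65/27.12 = 0.6508; cost = 15.45%.
Debt: weight = 9.47/27.12 = 0.3492; after-tax cost = 5.39% × (1 − 16%) = 4.5276%.
WACC = 0.6508 × 15.4500% + 0.3492 × 4.5276% = 11.6360%.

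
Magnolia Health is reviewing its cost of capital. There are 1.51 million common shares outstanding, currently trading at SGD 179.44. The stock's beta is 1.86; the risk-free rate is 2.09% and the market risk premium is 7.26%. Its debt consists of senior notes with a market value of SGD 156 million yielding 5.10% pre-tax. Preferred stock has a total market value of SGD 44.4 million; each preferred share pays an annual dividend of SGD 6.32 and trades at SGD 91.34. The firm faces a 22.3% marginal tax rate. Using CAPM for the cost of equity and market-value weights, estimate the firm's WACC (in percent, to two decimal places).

10.93%

Cost of equity via CAPM: Re = 2.09% + 1.86 × 7.26% = 15.5936%.
Cost of preferred: Rp = 6.32 / 91.34 = 6.9192%.
Market value of equity E = 179.44 × 1.51m = 270.9544m.
Total capital V = 270.9544 + 44.4 + 156 = 471.3544.
Equity: weight = 270.9544/471.3544 = 0.5748; cost = 15.5936%.
Preferred: weight = 44.4/471.3544 = 0.0942; cost = 6.9192%.
Senior notes: weight = 156/471.3544 = 0.3310; after-tax cost = 5.1% × (1 − 22.3%) = 3.9627%.
WACC = 0.5748 × 15.5936% + 0.0942 × 6.9192% + 0.3310 × 3.9627% = 10.9271%.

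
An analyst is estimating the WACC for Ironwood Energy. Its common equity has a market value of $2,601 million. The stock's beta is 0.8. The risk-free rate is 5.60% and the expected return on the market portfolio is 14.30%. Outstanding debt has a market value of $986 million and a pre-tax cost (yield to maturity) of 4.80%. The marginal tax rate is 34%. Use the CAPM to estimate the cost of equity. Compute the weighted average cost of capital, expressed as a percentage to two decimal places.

Market risk premium = 14.3% − 5.6% = 8.7%.
Cost of equity via CAPM: Re = 5.6% + 0.8 × 8.7% = 12.5600%.
Total capital V = 2601 + 986 = 3587.
Equity: weight = 2601/3587 = 0.7251; cost = 12.56%.
Debt: weight = 986/3587 = 0.2749; after-tax cost = 4.8% × (1 − 34%) = 3.1680%.
WACC = 0.7251 × 12.5600% + 0.2749 × 3.1680% = 9.9783%.

9.98%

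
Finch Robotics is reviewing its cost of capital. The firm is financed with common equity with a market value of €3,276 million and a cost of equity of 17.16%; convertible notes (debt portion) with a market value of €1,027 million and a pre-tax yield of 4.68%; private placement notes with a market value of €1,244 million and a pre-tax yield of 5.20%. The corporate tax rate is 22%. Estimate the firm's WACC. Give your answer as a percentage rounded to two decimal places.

11.72%

Total capital V = 3276 + 1027 + 1244 = 5547.
Equity: weight = 3276/5547 = 0.5906; cost = 17.16%.
Convertible notes (debt portion): weight = 1027/5547 = 0.1851; after-tax cost = 4.68% × (1 − 22%) = 3.6504%.
Private placement notes: weight = 1244/5547 = 0.2243; after-tax cost = 5.2% × (1 − 22%) = 4.0560%.
WACC = 0.5906 × 17.1600% + 0.1851 × 3.6504% + 0.2243 × 4.0560% = 11.7200%.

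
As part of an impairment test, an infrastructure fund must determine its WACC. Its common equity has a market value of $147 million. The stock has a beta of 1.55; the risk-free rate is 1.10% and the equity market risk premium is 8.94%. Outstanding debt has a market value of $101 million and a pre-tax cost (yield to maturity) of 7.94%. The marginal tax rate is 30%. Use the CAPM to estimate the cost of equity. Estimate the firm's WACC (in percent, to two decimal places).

11.13%

Cost of equity via CAPM: Re = 1.1% + 1.55 × 8.94% = 14.9570%.
Total capital V = 147 + 101 = 248.
Equity: weight = 147/248 = 0.5927; cost = 14.957%.
Debt: weight = 101/248 = 0.4073; after-tax cost = 7.94% × (1 − 30%) = 5.5580%.
WACC = 0.5927 × 14.9570% + 0.4073 × 5.5580% = 11.1292%.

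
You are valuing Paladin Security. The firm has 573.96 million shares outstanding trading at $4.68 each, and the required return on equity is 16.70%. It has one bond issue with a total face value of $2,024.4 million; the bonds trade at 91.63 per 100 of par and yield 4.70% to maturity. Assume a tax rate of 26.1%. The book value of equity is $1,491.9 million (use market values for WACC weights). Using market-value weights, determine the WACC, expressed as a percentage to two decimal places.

11.30%

Market value of equity E = 4.68 × 573.96m = 2686.1328m. Market value of debt D = 2024.4m × 91.63/100 = 1854.95772m.
Total capital V = 2686.1328 + 1854.95772 = 4541.09052.
Equity: weight = 2686.1328/4541.09052 = 0.5915; cost = 16.7%.
Bonds outstanding: weight = 1854.95772/4541.09052 = 0.4085; after-tax cost = 4.7% × (1 − 26.1%) = 3.4733%.
WACC = 0.5915 × 16.7000% + 0.4085 × 3.4733% = 11.2971%.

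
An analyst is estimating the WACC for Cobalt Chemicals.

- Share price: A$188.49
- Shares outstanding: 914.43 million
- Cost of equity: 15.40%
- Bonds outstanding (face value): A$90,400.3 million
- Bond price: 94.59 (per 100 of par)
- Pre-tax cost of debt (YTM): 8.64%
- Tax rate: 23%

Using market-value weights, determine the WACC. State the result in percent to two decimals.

Market value of equity E = 188.49 × 914.43m = 172360.9107m. Market value of debt D = 90400.3m × 94.59/100 = 85509.64377m.
Total capital V = 172360.9107 + 85509.64377 = 257870.55447.
Equity: weight = 172360.9107/257870.55447 = 0.6684; cost = 15.4%.
Bonds outstanding: weight = 85509.64377/257870.55447 = 0.3316; after-tax cost = 8.64% × (1 − 23%) = 6.6528%.
WACC = 0.6684 × 15.4000% + 0.3316 × 6.6528% = 12.4994%.

12.50%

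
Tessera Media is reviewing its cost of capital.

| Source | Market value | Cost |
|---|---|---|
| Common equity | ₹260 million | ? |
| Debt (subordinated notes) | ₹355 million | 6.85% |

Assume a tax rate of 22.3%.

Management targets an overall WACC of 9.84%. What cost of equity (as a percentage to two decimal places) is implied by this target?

16.01%

Total capital V = 260 + 355 = 615.
Equity weight = 260/615 = 0.4228.
Subordinated notes weight = 355/615 = 0.5772.
Debt contribution = 0.5772 × 6.85% × (1 − 22.3%) = 3.0723%.
Required equity contribution = 9.84% − 3.0723% = 6.7677%.
Re = 6.7677% / 0.4228 = 16.0082%.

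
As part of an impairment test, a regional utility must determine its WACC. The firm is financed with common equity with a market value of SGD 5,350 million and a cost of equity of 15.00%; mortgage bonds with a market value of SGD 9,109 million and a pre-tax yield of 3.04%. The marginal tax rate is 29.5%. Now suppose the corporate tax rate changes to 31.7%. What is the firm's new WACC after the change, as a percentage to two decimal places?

6.86%

After the change:
Total capital V = 5350 + 9109 = 14459.
Equity: weight = 5350/14459 = 0.3700; cost = 15%.
Mortgage bonds: weight = 9109/14459 = 0.6300; after-tax cost = 3.04% × (1 − 31.7%) = 2.0763%.
WACC = 0.3700 × 15.0000% + 0.6300 × 2.0763% = 6.8582%.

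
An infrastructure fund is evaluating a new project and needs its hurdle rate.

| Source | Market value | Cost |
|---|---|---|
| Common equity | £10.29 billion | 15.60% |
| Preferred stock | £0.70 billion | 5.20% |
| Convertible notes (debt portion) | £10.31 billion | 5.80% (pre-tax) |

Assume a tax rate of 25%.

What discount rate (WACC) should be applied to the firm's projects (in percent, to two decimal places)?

9.81%

Total capital V = 10.29 + 0.7 + 10.31 = 21.3.
Equity: weight = 10.29/21.3 = 0.4831; cost = 15.6%.
Preferred: weight = 0.7/21.3 = 0.0329; cost = 5.2%.
Convertible notes (debt portion): weight = 10.31/21.3 = 0.4840; after-tax cost = 5.8% × (1 − 25%) = 4.3500%.
WACC = 0.4831 × 15.6000% + 0.0329 × 5.2000% + 0.4840 × 4.3500% = 9.8128%.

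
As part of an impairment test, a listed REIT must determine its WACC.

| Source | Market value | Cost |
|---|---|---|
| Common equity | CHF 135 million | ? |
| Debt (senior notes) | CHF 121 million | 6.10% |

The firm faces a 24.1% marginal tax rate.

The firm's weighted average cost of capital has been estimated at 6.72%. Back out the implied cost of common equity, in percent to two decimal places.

8.59%

Total capital V = 135 + 121 = 256.
Equity weight = 135/256 = 0.5273.
Senior notes weight = 121/256 = 0.4727.
Debt contribution = 0.4727 × 6.1% × (1 − 24.1%) = 2.1884%.
Required equity contribution = 6.72% − 2.1884% = 4.5316%.
Re = 4.5316% / 0.5273 = 8.5933%.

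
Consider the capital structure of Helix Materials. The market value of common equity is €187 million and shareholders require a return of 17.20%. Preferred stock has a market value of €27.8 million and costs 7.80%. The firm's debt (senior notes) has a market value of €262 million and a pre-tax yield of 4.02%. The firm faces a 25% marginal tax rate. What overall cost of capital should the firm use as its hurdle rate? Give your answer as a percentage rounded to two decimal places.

8.86%

Total capital V = 187 + 27.8 + 262 = 476.8.
Equity: weight = 187/476.8 = 0.3922; cost = 17.2%.
Preferred: weight = 27.8/476.8 = 0.0583; cost = 7.8%.
Senior notes: weight = 262/476.8 = 0.5495; after-tax cost = 4.02% × (1 − 25%) = 3.0150%.
WACC = 0.3922 × 17.2000% + 0.0583 × 7.8000% + 0.5495 × 3.0150% = 8.8573%.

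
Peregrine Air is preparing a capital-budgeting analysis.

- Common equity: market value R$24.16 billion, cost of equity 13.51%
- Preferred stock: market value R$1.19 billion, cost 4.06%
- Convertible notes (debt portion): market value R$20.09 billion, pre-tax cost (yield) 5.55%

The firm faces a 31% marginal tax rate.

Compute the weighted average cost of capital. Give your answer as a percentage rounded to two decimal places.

Total capital V = 24.16 + 1.19 + 20.09 = 45.44.
Equity: weight = 24.16/45.44 = 0.5317; cost = 13.51%.
Preferred: weight = 1.19/45.44 = 0.0262; cost = 4.06%.
Convertible notes (debt portion): weight = 20.09/45.44 = 0.4421; after-tax cost = 5.55% × (1 − 31%) = 3.8295%.
WACC = 0.5317 × 13.5100% + 0.0262 × 4.0600% + 0.4421 × 3.8295% = 8.9826%.

8.98%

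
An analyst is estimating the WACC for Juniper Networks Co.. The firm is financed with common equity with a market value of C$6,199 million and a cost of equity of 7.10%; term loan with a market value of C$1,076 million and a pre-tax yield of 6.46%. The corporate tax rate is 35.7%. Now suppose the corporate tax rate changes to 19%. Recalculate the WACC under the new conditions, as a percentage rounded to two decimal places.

After the change:
Total capital V = 6199 + 1076 = 7275.
Equity: weight = 6199/7275 = 0.8521; cost = 7.1%.
Term loan: weight = 1076/7275 = 0.1479; after-tax cost = 6.46% × (1 − 19%) = 5.2326%.
WACC = 0.8521 × 7.1000% + 0.1479 × 5.2326% = 6.8238%.

6.82%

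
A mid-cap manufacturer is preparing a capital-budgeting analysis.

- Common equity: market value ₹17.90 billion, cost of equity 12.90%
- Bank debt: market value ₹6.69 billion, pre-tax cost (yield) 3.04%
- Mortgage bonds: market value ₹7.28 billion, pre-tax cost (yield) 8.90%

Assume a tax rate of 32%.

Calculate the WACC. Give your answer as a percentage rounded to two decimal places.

Total capital V = 17.9 + 6.69 + 7.28 = 31.87.
Equity: weight = 17.9/31.87 = 0.5617; cost = 12.9%.
Bank debt: weight = 6.69/31.87 = 0.2099; after-tax cost = 3.04% × (1 − 32%) = 2.0672%.
Mortgage bonds: weight = 7.28/31.87 = 0.2284; after-tax cost = 8.9% × (1 − 32%) = 6.0520%.
WACC = 0.5617 × 12.9000% + 0.2099 × 2.0672% + 0.2284 × 6.0520% = 9.0618%.

9.06%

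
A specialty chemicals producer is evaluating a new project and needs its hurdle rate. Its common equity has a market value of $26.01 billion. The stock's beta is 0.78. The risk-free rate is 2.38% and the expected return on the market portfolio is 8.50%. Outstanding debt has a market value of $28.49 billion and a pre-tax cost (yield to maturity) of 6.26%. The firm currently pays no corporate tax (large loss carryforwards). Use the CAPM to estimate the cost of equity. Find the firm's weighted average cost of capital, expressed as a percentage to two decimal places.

6.69%

Market risk premium = 8.5% − 2.38% = 6.12%.
Cost of equity via CAPM: Re = 2.38% + 0.78 × 6.12% = 7.1536%.
Total capital V = 26.01 + 28.49 = 54.5.
Equity: weight = 26.01/54.5 = 0.4772; cost = 7.1536%.
Debt: weight = 28.49/54.5 = 0.5228; after-tax cost = 6.26% × (1 − 0%) = 6.2600%.
WACC = 0.4772 × 7.1536% + 0.5228 × 6.2600% = 6.6865%.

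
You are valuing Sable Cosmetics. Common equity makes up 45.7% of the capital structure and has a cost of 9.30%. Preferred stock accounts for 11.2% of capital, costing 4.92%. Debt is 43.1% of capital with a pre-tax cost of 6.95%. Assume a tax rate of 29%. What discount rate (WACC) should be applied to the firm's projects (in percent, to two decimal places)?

After-tax cost of debt = 6.95% × (1 − 29%) = 4.9345%.
WACC = 0.457 × 9.3000% + 0.112 × 4.9200% + 0.431 × 4.9345% = 6.9279%.

6.93%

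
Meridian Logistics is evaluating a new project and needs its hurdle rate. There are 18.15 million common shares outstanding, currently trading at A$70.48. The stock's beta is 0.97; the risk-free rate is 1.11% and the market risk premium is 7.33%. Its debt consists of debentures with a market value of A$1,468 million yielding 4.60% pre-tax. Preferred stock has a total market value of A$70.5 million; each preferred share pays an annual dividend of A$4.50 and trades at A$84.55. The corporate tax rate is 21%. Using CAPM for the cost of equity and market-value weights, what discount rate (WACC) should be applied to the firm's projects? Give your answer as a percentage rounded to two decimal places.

Cost of equity via CAPM: Re = 1.11% + 0.97 × 7.33% = 8.2201%.
Cost of preferred: Rp = 4.5 / 84.55 = 5.3223%.
Market value of equity E = 70.48 × 18.15m = 1279.212m.
Total capital V = 1279.212 + 70.5 + 1468 = 2817.712.
Equity: weight = 1279.212/2817.712 = 0.4540; cost = 8.2201%.
Preferred: weight = 70.5/2817.712 = 0.0250; cost = 5.3223%.
Debentures: weight = 1468/2817.712 = 0.5210; after-tax cost = 4.6% × (1 − 21%) = 3.6340%.
WACC = 0.4540 × 8.2201% + 0.0250 × 5.3223% + 0.5210 × 3.6340% = 5.7583%.

5.76%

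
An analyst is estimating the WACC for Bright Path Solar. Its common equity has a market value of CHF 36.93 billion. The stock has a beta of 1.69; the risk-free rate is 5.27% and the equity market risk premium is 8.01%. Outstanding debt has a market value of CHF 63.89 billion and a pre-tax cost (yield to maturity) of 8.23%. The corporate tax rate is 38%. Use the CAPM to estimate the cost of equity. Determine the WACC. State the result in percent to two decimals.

Cost of equity via CAPM: Re = 5.27% + 1.69 × 8.01% = 18.8069%.
Total capital V = 36.93 + 63.89 = 100.82.
Equity: weight = 36.93/100.82 = 0.3663; cost = 18.8069%.
Debt: weight = 63.89/100.82 = 0.6337; after-tax cost = 8.23% × (1 − 38%) = 5.1026%.
WACC = 0.3663 × 18.8069% + 0.6337 × 5.1026% = 10.1224%.

10.12%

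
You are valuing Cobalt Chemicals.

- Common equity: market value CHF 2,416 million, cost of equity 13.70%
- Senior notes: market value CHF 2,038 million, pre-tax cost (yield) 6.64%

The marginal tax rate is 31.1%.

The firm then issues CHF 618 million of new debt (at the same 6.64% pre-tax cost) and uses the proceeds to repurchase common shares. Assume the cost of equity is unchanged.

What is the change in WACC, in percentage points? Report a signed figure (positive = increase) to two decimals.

-1.27 pp

Current WACC:
Total capital V = 2416 + 2038 = 4454.
Equity: weight = 2416/4454 = 0.5424; cost = 13.7%.
Senior notes: weight = 2038/4454 = 0.4576; after-tax cost = 6.64% × (1 − 31.1%) = 4.5750%.
WACC = 0.5424 × 13.7000% + 0.4576 × 4.5750% = 9.5247%.
After the change:
Total capital V = 1798 + 2656 = 4454.
Equity: weight = 1798/4454 = 0.4037; cost = 13.7%.
Senior notes: weight = 2656/4454 = 0.5963; after-tax cost = 6.64% × (1 − 31.1%) = 4.5750%.
WACC = 0.4037 × 13.7000% + 0.5963 × 4.5750% = 8.2586%.
Change in WACC = 8.2586% − 9.5247% = -1.2661 pp.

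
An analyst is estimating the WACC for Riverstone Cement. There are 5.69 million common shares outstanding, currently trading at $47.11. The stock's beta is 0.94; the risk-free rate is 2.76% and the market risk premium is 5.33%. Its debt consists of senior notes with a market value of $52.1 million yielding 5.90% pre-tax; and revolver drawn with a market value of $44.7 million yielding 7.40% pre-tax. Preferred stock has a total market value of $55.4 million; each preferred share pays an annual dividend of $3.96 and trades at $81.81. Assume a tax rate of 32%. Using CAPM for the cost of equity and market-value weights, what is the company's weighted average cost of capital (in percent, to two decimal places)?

Cost of equity via CAPM: Re = 2.76% + 0.94 × 5.33% = 7.7702%.
Cost of preferred: Rp = 3.96 / 81.81 = 4.8405%.
Market value of equity E = 47.11 × 5.69m = 268.0559m.
Total capital V = 268.0559 + 55.4 + 52.1 + 44.7 = 420.2559.
Equity: weight = 268.0559/420.2559 = 0.6378; cost = 7.7702%.
Preferred: weight = 55.4/420.2559 = 0.1318; cost = 4.8405%.
Senior notes: weight = 52.1/420.2559 = 0.1240; after-tax cost = 5.9% × (1 − 32%) = 4.0120%.
Revolver drawn: weight = 44.7/420.2559 = 0.1064; after-tax cost = 7.4% × (1 − 32%) = 5.0320%.
WACC = 0.6378 × 7.7702% + 0.1318 × 4.8405% + 0.1240 × 4.0120% + 0.1064 × 5.0320% = 6.6268%.

6.63%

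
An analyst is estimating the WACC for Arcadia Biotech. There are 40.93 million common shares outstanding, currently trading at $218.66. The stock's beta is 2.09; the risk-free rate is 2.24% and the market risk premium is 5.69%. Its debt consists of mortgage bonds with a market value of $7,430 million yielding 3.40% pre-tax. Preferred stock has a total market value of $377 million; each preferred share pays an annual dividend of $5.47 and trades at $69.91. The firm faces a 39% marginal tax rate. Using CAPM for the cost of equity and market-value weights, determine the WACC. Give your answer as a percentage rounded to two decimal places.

8.64%

Cost of equity via CAPM: Re = 2.24% + 2.09 × 5.69% = 14.1321%.
Cost of preferred: Rp = 5.47 / 69.91 = 7.8243%.
Market value of equity E = 218.66 × 40.93m = 8949.7538m.
Total capital V = 8949.7538 + 377 + 7430 = 16756.7538.
Equity: weight = 8949.7538/16756.7538 = 0.5341; cost = 14.1321%.
Preferred: weight = 377/16756.7538 = 0.0225; cost = 7.8243%.
Mortgage bonds: weight = 7430/16756.7538 = 0.4434; after-tax cost = 3.4% × (1 − 39%) = 2.0740%.
WACC = 0.5341 × 14.1321% + 0.0225 × 7.8243% + 0.4434 × 2.0740% = 8.6436%.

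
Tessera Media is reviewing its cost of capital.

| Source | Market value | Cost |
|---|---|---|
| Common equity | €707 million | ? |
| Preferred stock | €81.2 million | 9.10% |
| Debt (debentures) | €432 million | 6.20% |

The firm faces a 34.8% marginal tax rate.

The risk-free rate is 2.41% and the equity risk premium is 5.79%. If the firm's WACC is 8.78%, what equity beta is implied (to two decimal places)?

1.59

Total capital V = 707 + 81.2 + 432 = 1220.2.
Equity weight = 707/1220.2 = 0.5794.
Preferred weight = 81.2/1220.2 = 0.0665.
Debentures weight = 432/1220.2 = 0.3540.
Debt contribution = 0.3540 × 6.2% × (1 − 34.8%) = 1.4312%.
Preferred contribution = 0.0665 × 9.1% = 0.6056%.
Required equity contribution = 8.78% − 2.0367% = 6.7433%  ⇒  Re = 11.6381%.
CAPM: 11.6381% = 2.41% + β × 5.79%  ⇒  β = 1.5938.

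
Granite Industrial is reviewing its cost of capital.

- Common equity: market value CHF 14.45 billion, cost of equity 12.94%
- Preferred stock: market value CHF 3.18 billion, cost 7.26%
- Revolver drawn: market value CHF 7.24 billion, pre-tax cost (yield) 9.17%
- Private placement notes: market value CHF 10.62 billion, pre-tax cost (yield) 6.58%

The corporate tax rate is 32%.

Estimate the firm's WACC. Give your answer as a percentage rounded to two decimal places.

Total capital V = 14.45 + 3.18 + 7.24 + 10.62 = 35.49.
Equity: weight = 14.45/35.49 = 0.4072; cost = 12.94%.
Preferred: weight = 3.18/35.49 = 0.0896; cost = 7.26%.
Revolver drawn: weight = 7.24/35.49 = 0.2040; after-tax cost = 9.17% × (1 − 32%) = 6.2356%.
Private placement notes: weight = 10.62/35.49 = 0.2992; after-tax cost = 6.58% × (1 − 32%) = 4.4744%.
WACC = 0.4072 × 12.9400% + 0.0896 × 7.2600% + 0.2040 × 6.2356% + 0.2992 × 4.4744% = 8.5301%.

8.53%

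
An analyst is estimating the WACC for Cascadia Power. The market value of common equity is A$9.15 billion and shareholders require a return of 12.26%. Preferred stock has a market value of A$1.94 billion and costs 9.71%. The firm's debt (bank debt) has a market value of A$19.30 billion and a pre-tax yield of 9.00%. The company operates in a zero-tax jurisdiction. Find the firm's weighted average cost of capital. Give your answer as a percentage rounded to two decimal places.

10.03%

Total capital V = 9.15 + 1.94 + 19.3 = 30.39.
Equity: weight = 9.15/30.39 = 0.3011; cost = 12.26%.
Preferred: weight = 1.94/30.39 = 0.0638; cost = 9.71%.
Bank debt: weight = 19.3/30.39 = 0.6351; after-tax cost = 9% × (1 − 0%) = 9.0000%.
WACC = 0.3011 × 12.2600% + 0.0638 × 9.7100% + 0.6351 × 9.0000% = 10.0269%.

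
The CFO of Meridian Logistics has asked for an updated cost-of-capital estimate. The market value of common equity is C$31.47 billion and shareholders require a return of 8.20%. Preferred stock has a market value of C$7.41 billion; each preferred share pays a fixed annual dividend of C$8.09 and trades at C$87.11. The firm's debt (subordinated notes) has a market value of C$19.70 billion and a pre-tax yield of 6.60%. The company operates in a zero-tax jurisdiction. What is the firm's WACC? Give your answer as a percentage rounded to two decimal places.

Cost of preferred: Rp = 8.09 / 87.11 = 9.2871%.
Total capital V = 31.47 + 7.41 + 19.7 = 58.58.
Equity: weight = 31.47/58.58 = 0.5372; cost = 8.2%.
Preferred: weight = 7.41/58.58 = 0.1265; cost = 9.2871%.
Subordinated notes: weight = 19.7/58.58 = 0.3363; after-tax cost = 6.6% × (1 − 0%) = 6.6000%.
WACC = 0.5372 × 8.2000% + 0.1265 × 9.2871% + 0.3363 × 6.6000% = 7.7994%.

7.80%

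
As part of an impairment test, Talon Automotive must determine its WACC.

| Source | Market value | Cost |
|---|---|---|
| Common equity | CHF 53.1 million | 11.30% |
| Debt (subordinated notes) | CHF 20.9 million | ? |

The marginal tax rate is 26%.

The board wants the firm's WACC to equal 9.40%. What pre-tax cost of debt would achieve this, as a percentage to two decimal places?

Total capital V = 53.1 + 20.9 = 74.
Equity weight = 53.1/74 = 0.7176.
Subordinated notes weight = 20.9/74 = 0.2824.
Equity contribution = 0.7176 × 11.3% = 8.1085%.
Remaining for debt = 9.4% − 8.1085% = 1.2915%.
Rd × (1 − 26%) × 0.2824 = 1.2915%  ⇒  Rd = 6.1794%.

6.18%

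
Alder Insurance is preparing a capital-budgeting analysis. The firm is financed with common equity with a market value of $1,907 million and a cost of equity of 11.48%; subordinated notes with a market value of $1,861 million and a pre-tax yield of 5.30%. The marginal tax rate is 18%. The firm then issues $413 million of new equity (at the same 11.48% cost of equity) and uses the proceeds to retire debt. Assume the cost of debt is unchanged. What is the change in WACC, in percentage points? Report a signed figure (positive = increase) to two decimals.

Current WACC:
Total capital V = 1907 + 1861 = 3768.
Equity: weight = 1907/3768 = 0.5061; cost = 11.48%.
Subordinated notes: weight = 1861/3768 = 0.4939; after-tax cost = 5.3% × (1 − 18%) = 4.3460%.
WACC = 0.5061 × 11.4800% + 0.4939 × 4.3460% = 7.9565%.
After the change:
Total capital V = 2320 + 1448 = 3768.
Equity: weight = 2320/3768 = 0.6157; cost = 11.48%.
Subordinated notes: weight = 1448/3768 = 0.3843; after-tax cost = 5.3% × (1 − 18%) = 4.3460%.
WACC = 0.6157 × 11.4800% + 0.3843 × 4.3460% = 8.7385%.
Change in WACC = 8.7385% − 7.9565% = 0.7819 pp.

+0.78 pp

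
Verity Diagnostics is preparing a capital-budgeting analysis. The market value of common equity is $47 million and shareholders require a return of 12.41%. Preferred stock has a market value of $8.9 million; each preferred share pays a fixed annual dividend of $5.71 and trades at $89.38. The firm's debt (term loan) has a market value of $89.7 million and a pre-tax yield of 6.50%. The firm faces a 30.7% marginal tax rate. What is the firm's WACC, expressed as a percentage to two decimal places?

Cost of preferred: Rp = 5.71 / 89.38 = 6.3885%.
Total capital V = 47 + 8.9 + 89.7 = 145.6.
Equity: weight = 47/145.6 = 0.3228; cost = 12.41%.
Preferred: weight = 8.9/145.6 = 0.0611; cost = 6.3885%.
Term loan: weight = 89.7/145.6 = 0.6161; after-tax cost = 6.5% × (1 − 30.7%) = 4.5045%.
WACC = 0.3228 × 12.4100% + 0.0611 × 6.3885% + 0.6161 × 4.5045% = 7.1716%.

7.17%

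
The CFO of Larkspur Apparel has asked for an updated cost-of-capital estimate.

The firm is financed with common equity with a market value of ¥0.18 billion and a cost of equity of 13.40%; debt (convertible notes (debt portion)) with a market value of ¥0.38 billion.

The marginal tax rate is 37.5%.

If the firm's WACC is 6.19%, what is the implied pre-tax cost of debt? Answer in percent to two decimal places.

Total capital V = 0.18 + 0.38 = 0.56.
Equity weight = 0.18/0.56 = 0.3214.
Convertible notes (debt portion) weight = 0.38/0.56 = 0.6786.
Equity contribution = 0.3214 × 13.4% = 4.3071%.
Remaining for debt = 6.19% − 4.3071% = 1.8829%.
Rd × (1 − 37.5%) × 0.6786 = 1.8829%  ⇒  Rd = 4.4396%.

4.44%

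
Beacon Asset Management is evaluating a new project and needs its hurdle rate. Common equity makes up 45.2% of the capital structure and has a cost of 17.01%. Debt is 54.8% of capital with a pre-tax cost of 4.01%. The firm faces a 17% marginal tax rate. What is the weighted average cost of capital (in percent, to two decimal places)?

After-tax cost of debt = 4.01% × (1 − 17%) = 3.3283%.
WACC = 0.452 × 17.0100% + 0.548 × 3.3283% = 9.5124%.

9.51%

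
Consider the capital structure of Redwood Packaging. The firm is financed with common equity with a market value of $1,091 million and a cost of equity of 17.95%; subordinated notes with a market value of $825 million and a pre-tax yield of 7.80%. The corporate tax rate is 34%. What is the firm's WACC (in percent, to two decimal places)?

Total capital V = 1091 + 825 = 1916.
Equity: weight = 1091/1916 = 0.5694; cost = 17.95%.
Subordinated notes: weight = 825/1916 = 0.4306; after-tax cost = 7.8% × (1 − 34%) = 5.1480%.
WACC = 0.5694 × 17.9500% + 0.4306 × 5.1480% = 12.4377%.

12.44%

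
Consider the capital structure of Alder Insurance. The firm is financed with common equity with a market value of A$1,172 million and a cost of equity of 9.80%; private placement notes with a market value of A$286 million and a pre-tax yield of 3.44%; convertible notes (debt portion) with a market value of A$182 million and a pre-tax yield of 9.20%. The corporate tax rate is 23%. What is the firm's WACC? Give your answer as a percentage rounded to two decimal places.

Total capital V = 1172 + 286 + 182 = 1640.
Equity: weight = 1172/1640 = 0.7146; cost = 9.8%.
Private placement notes: weight = 286/1640 = 0.1744; after-tax cost = 3.44% × (1 − 23%) = 2.6488%.
Convertible notes (debt portion): weight = 182/1640 = 0.1110; after-tax cost = 9.2% × (1 − 23%) = 7.0840%.
WACC = 0.7146 × 9.8000% + 0.1744 × 2.6488% + 0.1110 × 7.0840% = 8.2515%.

8.25%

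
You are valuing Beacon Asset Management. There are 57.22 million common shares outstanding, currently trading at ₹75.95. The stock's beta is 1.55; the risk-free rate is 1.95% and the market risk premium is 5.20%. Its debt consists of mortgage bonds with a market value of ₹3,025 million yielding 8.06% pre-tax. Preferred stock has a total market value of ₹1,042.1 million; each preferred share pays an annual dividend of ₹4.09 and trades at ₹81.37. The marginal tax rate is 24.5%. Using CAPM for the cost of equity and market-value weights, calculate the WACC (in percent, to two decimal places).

Cost of equity via CAPM: Re = 1.95% + 1.55 × 5.2% = 10.0100%.
Cost of preferred: Rp = 4.09 / 81.37 = 5.0264%.
Market value of equity E = 75.95 × 57.22m = 4345.859m.
Total capital V = 4345.859 + 1042.1 + 3025 = 8412.959.
Equity: weight = 4345.859/8412.959 = 0.5166; cost = 10.01%.
Preferred: weight = 1042.1/8412.959 = 0.1239; cost = 5.0264%.
Mortgage bonds: weight = 3025/8412.959 = 0.3596; after-tax cost = 8.06% × (1 − 24.5%) = 6.0853%.
WACC = 0.5166 × 10.0100% + 0.1239 × 5.0264% + 0.3596 × 6.0853% = 7.9815%.

7.98%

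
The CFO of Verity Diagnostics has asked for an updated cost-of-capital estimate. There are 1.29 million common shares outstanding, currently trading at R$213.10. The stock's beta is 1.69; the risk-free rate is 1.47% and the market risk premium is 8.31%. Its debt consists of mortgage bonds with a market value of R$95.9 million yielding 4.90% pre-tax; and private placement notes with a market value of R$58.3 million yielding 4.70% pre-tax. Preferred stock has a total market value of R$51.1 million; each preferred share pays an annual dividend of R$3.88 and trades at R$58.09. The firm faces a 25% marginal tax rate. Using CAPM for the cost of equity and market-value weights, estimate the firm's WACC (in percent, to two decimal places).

10.75%

Cost of equity via CAPM: Re = 1.47% + 1.69 × 8.31% = 15.5139%.
Cost of preferred: Rp = 3.88 / 58.09 = 6.6793%.
Market value of equity E = 213.1 × 1.29m = 274.899m.
Total capital V = 274.899 + 51.1 + 95.9 + 58.3 = 480.199.
Equity: weight = 274.899/480.199 = 0.5725; cost = 15.5139%.
Preferred: weight = 51.1/480.199 = 0.1064; cost = 6.6793%.
Mortgage bonds: weight = 95.9/480.199 = 0.1997; after-tax cost = 4.9% × (1 − 25%) = 3.6750%.
Private placement notes: weight = 58.3/480.199 = 0.1214; after-tax cost = 4.7% × (1 − 25%) = 3.5250%.
WACC = 0.5725 × 15.5139% + 0.1064 × 6.6793% + 0.1997 × 3.6750% + 0.1214 × 3.5250% = 10.7539%.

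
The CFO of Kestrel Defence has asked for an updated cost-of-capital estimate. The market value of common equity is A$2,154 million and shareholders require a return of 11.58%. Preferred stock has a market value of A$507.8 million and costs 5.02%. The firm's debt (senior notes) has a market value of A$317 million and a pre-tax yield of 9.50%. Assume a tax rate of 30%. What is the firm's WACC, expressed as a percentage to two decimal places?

9.94%

Total capital V = 2154 + 507.8 + 317 = 2978.8.
Equity: weight = 2154/2978.8 = 0.7231; cost = 11.58%.
Preferred: weight = 507.8/2978.8 = 0.1705; cost = 5.02%.
Senior notes: weight = 317/2978.8 = 0.1064; after-tax cost = 9.5% × (1 − 30%) = 6.6500%.
WACC = 0.7231 × 11.5800% + 0.1705 × 5.0200% + 0.1064 × 6.6500% = 9.9371%.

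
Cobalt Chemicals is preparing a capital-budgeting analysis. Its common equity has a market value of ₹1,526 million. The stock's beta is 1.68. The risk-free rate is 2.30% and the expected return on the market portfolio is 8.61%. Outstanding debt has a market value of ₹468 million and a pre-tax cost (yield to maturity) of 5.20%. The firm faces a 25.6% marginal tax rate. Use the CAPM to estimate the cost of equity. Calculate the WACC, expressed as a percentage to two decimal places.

Market risk premium = 8.61% − 2.3% = 6.31%.
Cost of equity via CAPM: Re = 2.3% + 1.68 × 6.31% = 12.9008%.
Total capital V = 1526 + 468 = 1994.
Equity: weight = 1526/1994 = 0.7653; cost = 12.9008%.
Debt: weight = 468/1994 = 0.2347; after-tax cost = 5.2% × (1 − 25.6%) = 3.8688%.
WACC = 0.7653 × 12.9008% + 0.2347 × 3.8688% = 10.7810%.

10.78%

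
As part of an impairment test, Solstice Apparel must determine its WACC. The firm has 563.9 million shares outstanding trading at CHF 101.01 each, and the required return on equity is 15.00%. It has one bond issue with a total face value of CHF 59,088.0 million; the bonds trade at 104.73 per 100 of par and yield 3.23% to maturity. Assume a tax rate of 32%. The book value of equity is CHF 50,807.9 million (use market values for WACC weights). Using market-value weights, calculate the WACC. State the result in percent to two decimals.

8.33%

Market value of equity E = 101.01 × 563.9m = 56959.539m. Market value of debt D = 59088m × 104.73/100 = 61882.8624m.
Total capital V = 56959.539 + 61882.8624 = 118842.4014.
Equity: weight = 56959.539/118842.4014 = 0.4793; cost = 15%.
Bonds outstanding: weight = 61882.8624/118842.4014 = 0.5207; after-tax cost = 3.23% × (1 − 32%) = 2.1964%.
WACC = 0.4793 × 15.0000% + 0.5207 × 2.1964% = 8.3330%.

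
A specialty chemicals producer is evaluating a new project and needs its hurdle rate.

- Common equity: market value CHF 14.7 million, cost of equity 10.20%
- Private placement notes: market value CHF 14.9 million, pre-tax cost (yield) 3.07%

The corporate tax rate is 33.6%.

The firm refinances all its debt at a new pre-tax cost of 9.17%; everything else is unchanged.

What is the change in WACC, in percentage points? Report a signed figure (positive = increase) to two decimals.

+2.04 pp

Current WACC:
Total capital V = 14.7 + 14.9 = 29.6.
Equity: weight = 14.7/29.6 = 0.4966; cost = 10.2%.
Private placement notes: weight = 14.9/29.6 = 0.5034; after-tax cost = 3.07% × (1 − 33.6%) = 2.0385%.
WACC = 0.4966 × 10.2000% + 0.5034 × 2.0385% = 6.0917%.
After the change:
Total capital V = 14.7 + 14.9 = 29.6.
Equity: weight = 14.7/29.6 = 0.4966; cost = 10.2%.
Private placement notes: weight = 14.9/29.6 = 0.5034; after-tax cost = 9.17% × (1 − 33.6%) = 6.0889%.
WACC = 0.4966 × 10.2000% + 0.5034 × 6.0889% = 8.1306%.
Change in WACC = 8.1306% − 6.0917% = 2.0389 pp.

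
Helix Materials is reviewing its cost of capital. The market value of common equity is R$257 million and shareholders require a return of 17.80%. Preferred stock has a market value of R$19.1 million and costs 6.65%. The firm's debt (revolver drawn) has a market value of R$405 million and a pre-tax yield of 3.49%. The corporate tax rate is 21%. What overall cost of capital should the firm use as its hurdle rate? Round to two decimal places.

Total capital V = 257 + 19.1 + 405 = 681.1.
Equity: weight = 257/681.1 = 0.3773; cost = 17.8%.
Preferred: weight = 19.1/681.1 = 0.0280; cost = 6.65%.
Revolver drawn: weight = 405/681.1 = 0.5946; after-tax cost = 3.49% × (1 − 21%) = 2.7571%.
WACC = 0.3773 × 17.8000% + 0.0280 × 6.6500% + 0.5946 × 2.7571% = 8.5424%.

8.54%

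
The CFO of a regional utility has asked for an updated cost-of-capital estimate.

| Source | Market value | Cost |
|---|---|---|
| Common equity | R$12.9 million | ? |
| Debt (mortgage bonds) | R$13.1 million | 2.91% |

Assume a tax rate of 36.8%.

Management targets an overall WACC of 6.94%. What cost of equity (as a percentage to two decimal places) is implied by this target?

Total capital V = 12.9 + 13.1 = 26.
Equity weight = 12.9/26 = 0.4962.
Mortgage bonds weight = 13.1/26 = 0.5038.
Debt contribution = 0.5038 × 2.91% × (1 − 36.8%) = 0.9266%.
Required equity contribution = 6.94% − 0.9266% = 6.0134%.
Re = 6.0134% / 0.4962 = 12.1200%.

12.12%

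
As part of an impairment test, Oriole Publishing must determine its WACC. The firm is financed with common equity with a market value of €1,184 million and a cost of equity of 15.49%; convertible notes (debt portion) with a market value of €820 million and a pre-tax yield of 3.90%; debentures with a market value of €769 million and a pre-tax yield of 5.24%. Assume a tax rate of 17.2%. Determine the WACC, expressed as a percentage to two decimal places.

8.77%

Total capital V = 1184 + 820 + 769 = 2773.
Equity: weight = 1184/2773 = 0.4270; cost = 15.49%.
Convertible notes (debt portion): weight = 820/2773 = 0.2957; after-tax cost = 3.9% × (1 − 17.2%) = 3.2292%.
Debentures: weight = 769/2773 = 0.2773; after-tax cost = 5.24% × (1 − 17.2%) = 4.3387%.
WACC = 0.4270 × 15.4900% + 0.2957 × 3.2292% + 0.2773 × 4.3387% = 8.7719%.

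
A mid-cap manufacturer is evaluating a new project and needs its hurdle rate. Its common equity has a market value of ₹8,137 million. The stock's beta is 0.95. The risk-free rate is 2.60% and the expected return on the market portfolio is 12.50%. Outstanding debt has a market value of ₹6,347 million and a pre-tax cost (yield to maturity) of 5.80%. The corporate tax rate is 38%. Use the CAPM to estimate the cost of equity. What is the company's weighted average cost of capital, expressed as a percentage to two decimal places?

8.32%

Market risk premium = 12.5% − 2.6% = 9.9%.
Cost of equity via CAPM: Re = 2.6% + 0.95 × 9.9% = 12.0050%.
Total capital V = 8137 + 6347 = 14484.
Equity: weight = 8137/14484 = 0.5618; cost = 12.005%.
Debt: weight = 6347/14484 = 0.4382; after-tax cost = 5.8% × (1 − 38%) = 3.5960%.
WACC = 0.5618 × 12.0050% + 0.4382 × 3.5960% = 8.3201%.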